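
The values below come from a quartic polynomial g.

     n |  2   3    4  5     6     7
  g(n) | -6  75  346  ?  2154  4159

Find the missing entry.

On equispaced nodes a degree-4 polynomial has vanishing fifth forward difference, so
  - g(2) + 5·g(3) - 10·g(4) + 10·g(5) - 5·g(6) + g(7) = 0.
Substituting the known values and solving for g(5):
  10·g(5) = 9690
  g(5) = 969.

969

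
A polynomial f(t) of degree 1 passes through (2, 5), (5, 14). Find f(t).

f(t) = 3t - 1

Using the Lagrange interpolation formula with nodes 2, 5:
  L_0(t) = (t - 5) / -3
  L_1(t) = (t - 2) / 3
Then f(t) = 5·L_0(t) + 14·L_1(t).
Expanding and collecting terms gives f(t) = 3t - 1.
Check: f(5) = 14. ✓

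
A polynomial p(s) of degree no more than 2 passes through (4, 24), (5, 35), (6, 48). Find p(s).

p(s) = s^2 + 2s

Using the Lagrange interpolation formula with nodes 4, 5, 6:
  L_0(s) = (s - 5)(s - 6) / 2
  L_1(s) = (s - 4)(s - 6) / -1
  L_2(s) = (s - 4)(s - 5) / 2
Then p(s) = 24·L_0(s) + 35·L_1(s) + 48·L_2(s).
Expanding and collecting terms gives p(s) = s² + 2s.
Check: p(6) = 48. ✓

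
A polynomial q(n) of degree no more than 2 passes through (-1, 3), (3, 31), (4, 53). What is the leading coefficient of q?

Write q(n) = an^2 + bn + c. Substituting each data point gives a linear system:
  a - b + c = 3
  9a + 3b + c = 31
  16a + 4b + c = 53
Solving the system yields a = 3, b = 1, c = 1.
So q(n) = 3n^2 + n + 1.
The leading coefficient is 3.

3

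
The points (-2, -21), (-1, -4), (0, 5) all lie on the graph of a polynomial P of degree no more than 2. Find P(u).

P(u) = -4u^2 + 5u + 5

Using the Lagrange interpolation formula with nodes -2, -1, 0:
  L_0(u) = (u + 1)u / 2
  L_1(u) = (u + 2)u / -1
  L_2(u) = (u + 2)(u + 1) / 2
Then P(u) = -21·L_0(u) - 4·L_1(u) + 5·L_2(u).
Expanding and collecting terms gives P(u) = -4u² + 5u + 5.
Check: P(-1) = -4. ✓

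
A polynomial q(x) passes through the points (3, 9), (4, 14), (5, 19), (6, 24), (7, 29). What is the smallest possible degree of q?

Forward differences of the values at x = 3, 4, 5, 6, 7:
  q  : 9  14  19  24  29
  Δ  : 5  5  5  5
  Δ^2: 0  0  0
  Δ^3: 0  0
  Δ^4: 0
The first differences are constant (5) and nonzero, while all higher differences vanish, so the minimal degree is 1.

1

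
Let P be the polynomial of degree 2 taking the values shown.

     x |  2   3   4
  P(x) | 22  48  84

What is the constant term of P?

0

Write P(x) = ax^2 + bx + c. Substituting each data point gives a linear system:
  4a + 2b + c = 22
  9a + 3b + c = 48
  16a + 4b + c = 84
Solving the system yields a = 5, b = 1, c = 0.
So P(x) = 5x^2 + x.
The constant term is 0.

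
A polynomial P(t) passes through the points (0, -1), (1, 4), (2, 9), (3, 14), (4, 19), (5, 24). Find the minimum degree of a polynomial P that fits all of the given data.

Forward differences of the values at t = 0, 1, 2, 3, 4, 5:
  P  : -1  4  9  14  19  24
  Δ  : 5  5  5  5  5
  Δ^2: 0  0  0  0
  Δ^3: 0  0  0
  Δ^4: 0  0
  Δ^5: 0
The first differences are constant (5) and nonzero, while all higher differences vanish, so the minimal degree is 1.

1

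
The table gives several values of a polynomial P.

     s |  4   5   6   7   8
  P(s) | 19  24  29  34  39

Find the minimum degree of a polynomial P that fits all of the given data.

Forward differences of the values at s = 4, 5, 6, 7, 8:
  P  : 19  24  29  34  39
  Δ  : 5  5  5  5
  Δ^2: 0  0  0
  Δ^3: 0  0
  Δ^4: 0
The first differences are constant (5) and nonzero, while all higher differences vanish, so the minimal degree is 1.

1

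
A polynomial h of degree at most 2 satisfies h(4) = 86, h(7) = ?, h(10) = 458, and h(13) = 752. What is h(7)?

236

On equispaced nodes a degree-2 polynomial has vanishing third forward difference, so
  - h(4) + 3·h(7) - 3·h(10) + h(13) = 0.
Substituting the known values and solving for h(7):
  3·h(7) = 708
  h(7) = 236.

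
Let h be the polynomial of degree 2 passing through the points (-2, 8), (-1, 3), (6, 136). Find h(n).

Write h(n) = an^2 + bn + c. Substituting each data point gives a linear system:
  4a - 2b + c = 8
  a - b + c = 3
  36a + 6b + c = 136
Solving the system yields a = 3, b = 4, c = 4.
So h(n) = 3n^2 + 4n + 4.
Check: h(-2) = 8. ✓

h(n) = 3n^2 + 4n + 4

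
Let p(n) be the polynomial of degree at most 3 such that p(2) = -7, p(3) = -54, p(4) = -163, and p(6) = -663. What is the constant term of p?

Write p(n) = an^3 + bn^2 + cn + d. Substituting each data point gives a linear system:
  8a + 4b + 2c + d = -7
  27a + 9b + 3c + d = -54
  64a + 16b + 4c + d = -163
  216a + 36b + 6c + d = -663
Solving the system yields a = -4, b = 5, c = 4, d = -3.
So p(n) = -4n³ + 5n² + 4n - 3.
The constant term is -3.

-3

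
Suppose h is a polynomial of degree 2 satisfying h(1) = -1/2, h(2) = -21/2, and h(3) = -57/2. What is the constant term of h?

Write h(n) = an^2 + bn + c. Substituting each data point gives a linear system:
  a + b + c = -1/2
  4a + 2b + c = -21/2
  9a + 3b + c = -57/2
Solving the system yields a = -4, b = 2, c = 3/2.
So h(n) = -4n² + 2n + 3/2.
The constant term is 3/2.

3/2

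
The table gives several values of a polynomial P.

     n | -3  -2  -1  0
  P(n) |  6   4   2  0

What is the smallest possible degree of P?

1

Forward differences of the values at n = -3, -2, -1, 0:
  P  : 6  4  2  0
  Δ  : -2  -2  -2
  Δ^2: 0  0
  Δ^3: 0
The first differences are constant (-2) and nonzero, while all higher differences vanish, so the minimal degree is 1.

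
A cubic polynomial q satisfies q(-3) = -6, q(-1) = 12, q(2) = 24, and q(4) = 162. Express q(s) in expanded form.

q(s) = 2s^3 + 3s^2 - 5s + 6

Using the Lagrange interpolation formula with nodes -3, -1, 2, 4:
  L_0(s) = (s + 1)(s - 2)(s - 4) / -70
  L_1(s) = (s + 3)(s - 2)(s - 4) / 30
  L_2(s) = (s + 3)(s + 1)(s - 4) / -30
  L_3(s) = (s + 3)(s + 1)(s - 2) / 70
Then q(s) = -6·L_0(s) + 12·L_1(s) + 24·L_2(s) + 162·L_3(s).
Expanding and collecting terms gives q(s) = 2s^3 + 3s^2 - 5s + 6.
Check: q(-1) = 12. ✓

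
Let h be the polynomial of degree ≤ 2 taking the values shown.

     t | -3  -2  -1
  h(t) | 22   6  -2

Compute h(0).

Forward differences of the values at t = -3, -2, -1:
  h  : 22  6  -2
  Δ  : -16  -8
  Δ^2: 8
The second differences are constant, confirming degree 2.
Interpolating (Newton forward form) and evaluating at t = 0 gives h(0) = -2.

-2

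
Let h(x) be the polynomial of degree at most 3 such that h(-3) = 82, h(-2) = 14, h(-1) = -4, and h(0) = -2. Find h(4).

-394

Forward differences of the values at x = -3, -2, -1, 0:
  h  : 82  14  -4  -2
  Δ  : -68  -18  2
  Δ^2: 50  20
  Δ^3: -30
The third differences are constant, confirming degree 3.
Interpolating (Newton forward form) and evaluating at x = 4 gives h(4) = -394.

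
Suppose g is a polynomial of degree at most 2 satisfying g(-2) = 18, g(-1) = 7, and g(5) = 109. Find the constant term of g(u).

4

Write g(u) = au^2 + bu + c. Substituting each data point gives a linear system:
  4a - 2b + c = 18
  a - b + c = 7
  25a + 5b + c = 109
Solving the system yields a = 4, b = 1, c = 4.
So g(u) = 4u² + u + 4.
The constant term is 4.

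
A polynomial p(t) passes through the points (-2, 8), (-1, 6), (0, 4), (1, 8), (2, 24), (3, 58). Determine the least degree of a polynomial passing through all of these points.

Forward differences of the values at t = -2, -1, 0, 1, 2, 3:
  p  : 8  6  4  8  24  58
  Δ  : -2  -2  4  16  34
  Δ^2: 0  6  12  18
  Δ^3: 6  6  6
  Δ^4: 0  0
  Δ^5: 0
The third differences are constant (6) and nonzero, while all higher differences vanish, so the minimal degree is 3.

3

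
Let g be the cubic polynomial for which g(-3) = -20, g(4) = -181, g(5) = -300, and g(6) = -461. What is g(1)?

-16

Using the Lagrange interpolation formula with nodes -3, 4, 5, 6:
  L_0(s) = (s - 4)(s - 5)(s - 6) / -504
  L_1(s) = (s + 3)(s - 5)(s - 6) / 14
  L_2(s) = (s + 3)(s - 4)(s - 6) / -8
  L_3(s) = (s + 3)(s - 4)(s - 5) / 18
Then g(s) = -20·L_0(s) - 181·L_1(s) - 300·L_2(s) - 461·L_3(s).
Expanding and collecting terms gives g(s) = -s^3 - 6s^2 - 4s - 5.
Evaluating at s = 1: g(1) = -16.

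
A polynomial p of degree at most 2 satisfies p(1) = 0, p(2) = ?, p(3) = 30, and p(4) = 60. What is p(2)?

10

The 3 known points determine the degree-2 polynomial uniquely.
Write p(x) = ax^2 + bx + c. Substituting each data point gives a linear system:
  a + b + c = 0
  9a + 3b + c = 30
  16a + 4b + c = 60
Solving the system yields a = 5, b = -5, c = 0.
So p(x) = 5x^2 - 5x.
Then p(2) = 10.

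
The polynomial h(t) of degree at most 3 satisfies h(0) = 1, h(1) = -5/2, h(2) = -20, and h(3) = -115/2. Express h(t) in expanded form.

h(t) = -t^3 - 4t^2 + (3/2)t + 1

Using the Lagrange interpolation formula with nodes 0, 1, 2, 3:
  L_0(t) = (t - 1)(t - 2)(t - 3) / -6
  L_1(t) = t(t - 2)(t - 3) / 2
  L_2(t) = t(t - 1)(t - 3) / -2
  L_3(t) = t(t - 1)(t - 2) / 6
Then h(t) = 1·L_0(t) - 5/2·L_1(t) - 20·L_2(t) - 115/2·L_3(t).
Expanding and collecting terms gives h(t) = -t^3 - 4t^2 + (3/2)t + 1.
Check: h(1) = -5/2. ✓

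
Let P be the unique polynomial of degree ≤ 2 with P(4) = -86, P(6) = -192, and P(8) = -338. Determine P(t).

Write P(t) = at^2 + bt + c. Substituting each data point gives a linear system:
  16a + 4b + c = -86
  36a + 6b + c = -192
  64a + 8b + c = -338
Solving the system yields a = -5, b = -3, c = 6.
So P(t) = -5t^2 - 3t + 6.
Check: P(8) = -338. ✓

P(t) = -5t^2 - 3t + 6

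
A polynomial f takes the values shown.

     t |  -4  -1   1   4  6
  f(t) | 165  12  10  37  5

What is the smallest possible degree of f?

3

Divided differences on the nodes -4, -1, 1, 4, 6:
  order 0: 165  12  10  37  5
  order 1: -51  -1  9  -16
  order 2: 10  2  -5
  order 3: -1  -1
  order 4: 0
The order-3 divided differences are all -1 (nonzero) and every higher order vanishes, so the data lies on a polynomial of degree exactly 3.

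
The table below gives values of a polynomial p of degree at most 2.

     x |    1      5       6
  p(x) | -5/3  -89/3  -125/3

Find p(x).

Using the Lagrange interpolation formula with nodes 1, 5, 6:
  L_0(x) = (x - 5)(x - 6) / 20
  L_1(x) = (x - 1)(x - 6) / -4
  L_2(x) = (x - 1)(x - 5) / 5
Then p(x) = -5/3·L_0(x) - 89/3·L_1(x) - 125/3·L_2(x).
Expanding and collecting terms gives p(x) = -x² - x + 1/3.
Check: p(6) = -125/3. ✓

p(x) = -x^2 - x + 1/3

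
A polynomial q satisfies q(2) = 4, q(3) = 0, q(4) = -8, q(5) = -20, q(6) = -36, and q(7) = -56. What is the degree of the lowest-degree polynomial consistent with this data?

Forward differences of the values at u = 2, 3, 4, 5, 6, 7:
  q  : 4  0  -8  -20  -36  -56
  Δ  : -4  -8  -12  -16  -20
  Δ^2: -4  -4  -4  -4
  Δ^3: 0  0  0
  Δ^4: 0  0
  Δ^5: 0
The second differences are constant (-4) and nonzero, while all higher differences vanish, so the minimal degree is 2.

2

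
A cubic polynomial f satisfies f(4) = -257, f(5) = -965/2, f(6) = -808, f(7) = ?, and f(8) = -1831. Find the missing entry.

-2503/2

The 4 known points determine the degree-3 polynomial uniquely.
Write f(n) = an^3 + bn^2 + cn + d. Substituting each data point gives a linear system:
  64a + 16b + 4c + d = -257
  125a + 25b + 5c + d = -965/2
  216a + 36b + 6c + d = -808
  512a + 64b + 8c + d = -1831
Solving the system yields a = -3, b = -5, c = 5/2, d = 5.
So f(n) = -3n^3 - 5n^2 + (5/2)n + 5.
Then f(7) = -2503/2.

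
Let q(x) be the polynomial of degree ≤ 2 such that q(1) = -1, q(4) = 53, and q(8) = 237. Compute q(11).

Write q(x) = ax^2 + bx + c. Substituting each data point gives a linear system:
  a + b + c = -1
  16a + 4b + c = 53
  64a + 8b + c = 237
Solving the system yields a = 4, b = -2, c = -3.
So q(x) = 4x^2 - 2x - 3.
Then q(11) = 459.

459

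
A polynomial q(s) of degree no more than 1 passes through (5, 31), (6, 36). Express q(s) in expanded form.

q(s) = 5s + 6

Write q(s) = as + b. Substituting each data point gives a linear system:
  5a + b = 31
  6a + b = 36
Solving the system yields a = 5, b = 6.
So q(s) = 5s + 6.
Check: q(5) = 31. ✓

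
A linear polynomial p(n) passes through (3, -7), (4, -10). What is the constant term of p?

Write p(n) = an + b. Substituting each data point gives a linear system:
  3a + b = -7
  4a + b = -10
Solving the system yields a = -3, b = 2.
So p(n) = -3n + 2.
The constant term is 2.

2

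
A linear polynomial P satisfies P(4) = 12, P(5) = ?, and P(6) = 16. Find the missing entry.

On equispaced nodes a degree-1 polynomial has vanishing second forward difference, so
  P(4) - 2·P(5) + P(6) = 0.
Substituting the known values and solving for P(5):
  -2·P(5) = -28
  P(5) = 14.

14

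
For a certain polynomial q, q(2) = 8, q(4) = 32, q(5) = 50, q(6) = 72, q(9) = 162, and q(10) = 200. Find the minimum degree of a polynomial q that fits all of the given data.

2

Divided differences on the nodes 2, 4, 5, 6, 9, 10:
  order 0: 8  32  50  72  162  200
  order 1: 12  18  22  30  38
  order 2: 2  2  2  2
  order 3: 0  0  0
  order 4: 0  0
  order 5: 0
The order-2 divided differences are all 2 (nonzero) and every higher order vanishes, so the data lies on a polynomial of degree exactly 2.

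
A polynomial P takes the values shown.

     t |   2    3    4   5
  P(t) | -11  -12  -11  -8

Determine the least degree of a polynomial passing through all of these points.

Forward differences of the values at t = 2, 3, 4, 5:
  P  : -11  -12  -11  -8
  Δ  : -1  1  3
  Δ^2: 2  2
  Δ^3: 0
The second differences are constant (2) and nonzero, while all higher differences vanish, so the minimal degree is 2.

2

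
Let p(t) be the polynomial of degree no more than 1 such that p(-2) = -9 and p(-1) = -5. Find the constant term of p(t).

Write p(t) = at + b. Substituting each data point gives a linear system:
  -2a + b = -9
  -a + b = -5
Solving the system yields a = 4, b = -1.
So p(t) = 4t - 1.
The constant term is -1.

-1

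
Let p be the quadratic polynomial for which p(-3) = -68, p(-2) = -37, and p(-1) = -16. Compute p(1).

-4

Write p(t) = at^2 + bt + c. Substituting each data point gives a linear system:
  9a - 3b + c = -68
  4a - 2b + c = -37
  a - b + c = -16
Solving the system yields a = -5, b = 6, c = -5.
So p(t) = -5t² + 6t - 5.
Then p(1) = -4.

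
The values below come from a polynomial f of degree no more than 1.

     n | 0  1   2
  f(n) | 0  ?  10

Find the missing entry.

5

On equispaced nodes a degree-1 polynomial has vanishing second forward difference, so
  f(0) - 2·f(1) + f(2) = 0.
Substituting the known values and solving for f(1):
  -2·f(1) = -10
  f(1) = 5.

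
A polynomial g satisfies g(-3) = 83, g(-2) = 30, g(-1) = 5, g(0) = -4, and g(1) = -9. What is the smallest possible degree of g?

3

Forward differences of the values at x = -3, -2, -1, 0, 1:
  g  : 83  30  5  -4  -9
  Δ  : -53  -25  -9  -5
  Δ^2: 28  16  4
  Δ^3: -12  -12
  Δ^4: 0
The third differences are constant (-12) and nonzero, while all higher differences vanish, so the minimal degree is 3.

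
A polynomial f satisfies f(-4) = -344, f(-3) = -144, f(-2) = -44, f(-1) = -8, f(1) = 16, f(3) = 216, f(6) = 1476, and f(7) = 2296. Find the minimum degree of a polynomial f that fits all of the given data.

Divided differences on the nodes -4, -3, -2, -1, 1, 3, 6, 7:
  order 0: -344  -144  -44  -8  16  216  1476  2296
  order 1: 200  100  36  12  100  420  820
  order 2: -50  -32  -8  22  64  100
  order 3: 6  6  6  6  6
  order 4: 0  0  0  0
  order 5: 0  0  0
  order 6: 0  0
  order 7: 0
The order-3 divided differences are all 6 (nonzero) and every higher order vanishes, so the data lies on a polynomial of degree exactly 3.

3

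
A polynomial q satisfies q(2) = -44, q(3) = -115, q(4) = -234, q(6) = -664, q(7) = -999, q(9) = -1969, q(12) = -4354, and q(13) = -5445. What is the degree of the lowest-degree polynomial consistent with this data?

Divided differences on the nodes 2, 3, 4, 6, 7, 9, 12, 13:
  order 0: -44  -115  -234  -664  -999  -1969  -4354  -5445
  order 1: -71  -119  -215  -335  -485  -795  -1091
  order 2: -24  -32  -40  -50  -62  -74
  order 3: -2  -2  -2  -2  -2
  order 4: 0  0  0  0
  order 5: 0  0  0
  order 6: 0  0
  order 7: 0
The order-3 divided differences are all -2 (nonzero) and every higher order vanishes, so the data lies on a polynomial of degree exactly 3.

3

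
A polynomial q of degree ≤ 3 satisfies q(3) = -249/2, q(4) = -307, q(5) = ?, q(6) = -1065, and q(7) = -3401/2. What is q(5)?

On equispaced nodes a degree-3 polynomial has vanishing fourth forward difference, so
  q(3) - 4·q(4) + 6·q(5) - 4·q(6) + q(7) = 0.
Substituting the known values and solving for q(5):
  6·q(5) = -3663
  q(5) = -1221/2.

-1221/2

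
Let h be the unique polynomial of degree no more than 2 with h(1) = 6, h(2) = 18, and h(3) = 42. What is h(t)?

Write h(t) = at^2 + bt + c. Substituting each data point gives a linear system:
  a + b + c = 6
  4a + 2b + c = 18
  9a + 3b + c = 42
Solving the system yields a = 6, b = -6, c = 6.
So h(t) = 6t² - 6t + 6.
Check: h(1) = 6. ✓

h(t) = 6t^2 - 6t + 6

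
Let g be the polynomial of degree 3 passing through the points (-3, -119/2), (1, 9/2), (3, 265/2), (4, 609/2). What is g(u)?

Using the Lagrange interpolation formula with nodes -3, 1, 3, 4:
  L_0(u) = (u - 1)(u - 3)(u - 4) / -168
  L_1(u) = (u + 3)(u - 3)(u - 4) / 24
  L_2(u) = (u + 3)(u - 1)(u - 4) / -12
  L_3(u) = (u + 3)(u - 1)(u - 3) / 21
Then g(u) = -119/2·L_0(u) + 9/2·L_1(u) + 265/2·L_2(u) + 609/2·L_3(u).
Expanding and collecting terms gives g(u) = 4u³ + 4u² - 4u + 1/2.
Check: g(4) = 609/2. ✓

g(u) = 4u^3 + 4u^2 - 4u + 1/2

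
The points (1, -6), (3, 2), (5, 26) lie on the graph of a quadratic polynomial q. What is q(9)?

122

Using the Lagrange interpolation formula with nodes 1, 3, 5:
  L_0(u) = (u - 3)(u - 5) / 8
  L_1(u) = (u - 1)(u - 5) / -4
  L_2(u) = (u - 1)(u - 3) / 8
Then q(u) = -6·L_0(u) + 2·L_1(u) + 26·L_2(u).
Expanding and collecting terms gives q(u) = 2u^2 - 4u - 4.
Evaluating at u = 9: q(9) = 122.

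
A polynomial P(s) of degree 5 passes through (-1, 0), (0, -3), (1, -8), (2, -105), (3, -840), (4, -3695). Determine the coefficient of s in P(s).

Write P(s) = as^5 + bs^4 + cs^3 + ds^2 + es + k. Substituting each data point gives a linear system:
  -a + b - c + d - e + k = 0
  k = -3
  a + b + c + d + e + k = -8
  32a + 16b + 8c + 4d + 2e + k = -105
  243a + 81b + 27c + 9d + 3e + k = -840
  1024a + 256b + 64c + 16d + 4e + k = -3695
Solving the system yields a = -4, b = 1, c = 3, d = -2, e = -3, k = -3.
So P(s) = -4s⁵ + s⁴ + 3s³ - 2s² - 3s - 3.
The coefficient of s is -3.

-3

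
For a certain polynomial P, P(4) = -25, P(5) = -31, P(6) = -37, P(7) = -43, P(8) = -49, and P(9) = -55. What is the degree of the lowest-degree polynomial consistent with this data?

1

Forward differences of the values at u = 4, 5, 6, 7, 8, 9:
  P  : -25  -31  -37  -43  -49  -55
  Δ  : -6  -6  -6  -6  -6
  Δ^2: 0  0  0  0
  Δ^3: 0  0  0
  Δ^4: 0  0
  Δ^5: 0
The first differences are constant (-6) and nonzero, while all higher differences vanish, so the minimal degree is 1.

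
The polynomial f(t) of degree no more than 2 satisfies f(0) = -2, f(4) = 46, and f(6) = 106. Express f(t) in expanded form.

f(t) = 3t^2 - 2

Write f(t) = at^2 + bt + c. Substituting each data point gives a linear system:
  c = -2
  16a + 4b + c = 46
  36a + 6b + c = 106
Solving the system yields a = 3, b = 0, c = -2.
So f(t) = 3t^2 - 2.
Check: f(4) = 46. ✓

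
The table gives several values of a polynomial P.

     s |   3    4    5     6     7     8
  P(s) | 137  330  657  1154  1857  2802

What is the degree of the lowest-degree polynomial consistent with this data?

3

Forward differences of the values at s = 3, 4, 5, 6, 7, 8:
  P  : 137  330  657  1154  1857  2802
  Δ  : 193  327  497  703  945
  Δ^2: 134  170  206  242
  Δ^3: 36  36  36
  Δ^4: 0  0
  Δ^5: 0
The third differences are constant (36) and nonzero, while all higher differences vanish, so the minimal degree is 3.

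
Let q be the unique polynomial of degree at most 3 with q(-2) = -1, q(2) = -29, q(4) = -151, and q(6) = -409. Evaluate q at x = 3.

Write q(x) = ax^3 + bx^2 + cx + d. Substituting each data point gives a linear system:
  -8a + 4b - 2c + d = -1
  8a + 4b + 2c + d = -29
  64a + 16b + 4c + d = -151
  216a + 36b + 6c + d = -409
Solving the system yields a = -1, b = -5, c = -3, d = 5.
So q(x) = -x^3 - 5x^2 - 3x + 5.
Then q(3) = -76.

-76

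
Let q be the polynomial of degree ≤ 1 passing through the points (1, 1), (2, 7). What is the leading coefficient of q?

Write q(t) = at + b. Substituting each data point gives a linear system:
  a + b = 1
  2a + b = 7
Solving the system yields a = 6, b = -5.
So q(t) = 6t - 5.
The leading coefficient is 6.

6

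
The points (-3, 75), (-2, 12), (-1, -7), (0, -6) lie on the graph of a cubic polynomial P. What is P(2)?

Using the Lagrange interpolation formula with nodes -3, -2, -1, 0:
  L_0(t) = (t + 2)(t + 1)t / -6
  L_1(t) = (t + 3)(t + 1)t / 2
  L_2(t) = (t + 3)(t + 2)t / -2
  L_3(t) = (t + 3)(t + 2)(t + 1) / 6
Then P(t) = 75·L_0(t) + 12·L_1(t) - 7·L_2(t) - 6·L_3(t).
Expanding and collecting terms gives P(t) = -4t^3 - 2t^2 + 3t - 6.
Evaluating at t = 2: P(2) = -40.

-40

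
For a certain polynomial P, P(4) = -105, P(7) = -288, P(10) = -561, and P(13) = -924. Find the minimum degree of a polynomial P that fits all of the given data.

Forward differences of the values at n = 4, 7, 10, 13:
  P  : -105  -288  -561  -924
  Δ  : -183  -273  -363
  Δ^2: -90  -90
  Δ^3: 0
The second differences are constant (-90) and nonzero, while all higher differences vanish, so the minimal degree is 2.

2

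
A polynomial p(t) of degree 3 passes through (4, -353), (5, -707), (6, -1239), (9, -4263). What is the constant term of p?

3

Write p(t) = at^3 + bt^2 + ct + d. Substituting each data point gives a linear system:
  64a + 16b + 4c + d = -353
  125a + 25b + 5c + d = -707
  216a + 36b + 6c + d = -1239
  729a + 81b + 9c + d = -4263
Solving the system yields a = -6, b = 1, c = 3, d = 3.
So p(t) = -6t^3 + t^2 + 3t + 3.
The constant term is 3.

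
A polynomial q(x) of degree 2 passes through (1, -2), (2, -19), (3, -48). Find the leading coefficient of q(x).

-6

Write q(x) = ax^2 + bx + c. Substituting each data point gives a linear system:
  a + b + c = -2
  4a + 2b + c = -19
  9a + 3b + c = -48
Solving the system yields a = -6, b = 1, c = 3.
So q(x) = -6x² + x + 3.
The leading coefficient is -6.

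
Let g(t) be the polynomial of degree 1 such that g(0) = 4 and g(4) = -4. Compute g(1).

Write g(t) = at + b. Substituting each data point gives a linear system:
  b = 4
  4a + b = -4
Solving the system yields a = -2, b = 4.
So g(t) = -2t + 4.
Then g(1) = 2.

2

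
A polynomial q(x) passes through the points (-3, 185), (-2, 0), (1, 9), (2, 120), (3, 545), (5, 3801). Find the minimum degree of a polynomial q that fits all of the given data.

4

Divided differences on the nodes -3, -2, 1, 2, 3, 5:
  order 0: 185  0  9  120  545  3801
  order 1: -185  3  111  425  1628
  order 2: 47  27  157  401
  order 3: -4  26  61
  order 4: 5  5
  order 5: 0
The order-4 divided differences are all 5 (nonzero) and every higher order vanishes, so the data lies on a polynomial of degree exactly 4.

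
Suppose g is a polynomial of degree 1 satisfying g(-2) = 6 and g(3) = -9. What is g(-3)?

9

Using the Lagrange interpolation formula with nodes -2, 3:
  L_0(u) = (u - 3) / -5
  L_1(u) = (u + 2) / 5
Then g(u) = 6·L_0(u) - 9·L_1(u).
Expanding and collecting terms gives g(u) = -3u.
Evaluating at u = -3: g(-3) = 9.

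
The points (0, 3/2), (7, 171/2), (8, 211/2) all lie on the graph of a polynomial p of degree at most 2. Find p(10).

303/2

Write p(s) = as^2 + bs + c. Substituting each data point gives a linear system:
  c = 3/2
  49a + 7b + c = 171/2
  64a + 8b + c = 211/2
Solving the system yields a = 1, b = 5, c = 3/2.
So p(s) = s^2 + 5s + 3/2.
Then p(10) = 303/2.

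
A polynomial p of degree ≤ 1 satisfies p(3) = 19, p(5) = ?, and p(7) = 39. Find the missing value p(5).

On equispaced nodes a degree-1 polynomial has vanishing second forward difference, so
  p(3) - 2·p(5) + p(7) = 0.
Substituting the known values and solving for p(5):
  -2·p(5) = -58
  p(5) = 29.

29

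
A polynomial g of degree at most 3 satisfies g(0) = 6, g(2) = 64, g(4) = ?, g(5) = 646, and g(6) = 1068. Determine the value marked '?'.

The 4 known points determine the degree-3 polynomial uniquely.
Write g(s) = as^3 + bs^2 + cs + d. Substituting each data point gives a linear system:
  d = 6
  8a + 4b + 2c + d = 64
  125a + 25b + 5c + d = 646
  216a + 36b + 6c + d = 1068
Solving the system yields a = 4, b = 5, c = 3, d = 6.
So g(s) = 4s^3 + 5s^2 + 3s + 6.
Then g(4) = 354.

354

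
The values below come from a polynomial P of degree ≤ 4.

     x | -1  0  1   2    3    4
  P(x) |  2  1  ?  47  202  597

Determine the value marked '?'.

6

The 5 known points determine the degree-4 polynomial uniquely.
Write P(x) = ax^4 + bx^3 + cx^2 + dx + e. Substituting each data point gives a linear system:
  a - b + c - d + e = 2
  e = 1
  16a + 8b + 4c + 2d + e = 47
  81a + 27b + 9c + 3d + e = 202
  256a + 64b + 16c + 4d + e = 597
Solving the system yields a = 2, b = 1, c = 1, d = 1, e = 1.
So P(x) = 2x^4 + x^3 + x^2 + x + 1.
Then P(1) = 6.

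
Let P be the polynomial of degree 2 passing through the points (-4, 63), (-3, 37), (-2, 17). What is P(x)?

Write P(x) = ax^2 + bx + c. Substituting each data point gives a linear system:
  16a - 4b + c = 63
  9a - 3b + c = 37
  4a - 2b + c = 17
Solving the system yields a = 3, b = -5, c = -5.
So P(x) = 3x² - 5x - 5.
Check: P(-4) = 63. ✓

P(x) = 3x^2 - 5x - 5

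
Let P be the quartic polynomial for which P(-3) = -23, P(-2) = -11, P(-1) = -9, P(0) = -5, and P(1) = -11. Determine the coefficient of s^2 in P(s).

Write P(s) = as^4 + bs^3 + cs^2 + ds + e. Substituting each data point gives a linear system:
  81a - 27b + 9c - 3d + e = -23
  16a - 8b + 4c - 2d + e = -11
  a - b + c - d + e = -9
  e = -5
  a + b + c + d + e = -11
Solving the system yields a = -1, b = -4, c = -4, d = 3, e = -5.
So P(s) = -s⁴ - 4s³ - 4s² + 3s - 5.
The coefficient of s^2 is -4.

-4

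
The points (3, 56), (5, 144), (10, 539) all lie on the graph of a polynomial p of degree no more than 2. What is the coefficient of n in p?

4

Write p(n) = an^2 + bn + c. Substituting each data point gives a linear system:
  9a + 3b + c = 56
  25a + 5b + c = 144
  100a + 10b + c = 539
Solving the system yields a = 5, b = 4, c = -1.
So p(n) = 5n² + 4n - 1.
The coefficient of n is 4.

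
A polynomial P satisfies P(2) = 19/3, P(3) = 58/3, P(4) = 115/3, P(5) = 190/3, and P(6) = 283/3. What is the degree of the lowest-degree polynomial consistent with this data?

Forward differences of the values at u = 2, 3, 4, 5, 6:
  P  : 19/3  58/3  115/3  190/3  283/3
  Δ  : 13  19  25  31
  Δ^2: 6  6  6
  Δ^3: 0  0
  Δ^4: 0
The second differences are constant (6) and nonzero, while all higher differences vanish, so the minimal degree is 2.

2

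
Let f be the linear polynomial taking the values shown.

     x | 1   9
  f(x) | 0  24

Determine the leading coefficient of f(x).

Write f(x) = ax + b. Substituting each data point gives a linear system:
  a + b = 0
  9a + b = 24
Solving the system yields a = 3, b = -3.
So f(x) = 3x - 3.
The leading coefficient is 3.

3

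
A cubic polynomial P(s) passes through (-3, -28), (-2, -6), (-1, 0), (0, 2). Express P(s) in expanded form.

P(s) = 2s^3 + 4s^2 + 4s + 2

Using the Lagrange interpolation formula with nodes -3, -2, -1, 0:
  L_0(s) = (s + 2)(s + 1)s / -6
  L_1(s) = (s + 3)(s + 1)s / 2
  L_2(s) = (s + 3)(s + 2)s / -2
  L_3(s) = (s + 3)(s + 2)(s + 1) / 6
Then P(s) = -28·L_0(s) - 6·L_1(s) + 0·L_2(s) + 2·L_3(s).
Expanding and collecting terms gives P(s) = 2s^3 + 4s^2 + 4s + 2.
Check: P(-3) = -28. ✓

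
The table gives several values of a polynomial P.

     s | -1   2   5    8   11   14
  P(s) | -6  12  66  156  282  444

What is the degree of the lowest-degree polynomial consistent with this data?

Forward differences of the values at s = -1, 2, 5, 8, 11, 14:
  P  : -6  12  66  156  282  444
  Δ  : 18  54  90  126  162
  Δ^2: 36  36  36  36
  Δ^3: 0  0  0
  Δ^4: 0  0
  Δ^5: 0
The second differences are constant (36) and nonzero, while all higher differences vanish, so the minimal degree is 2.

2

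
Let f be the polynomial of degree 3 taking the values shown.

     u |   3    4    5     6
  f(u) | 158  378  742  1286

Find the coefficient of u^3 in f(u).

Write f(u) = au^3 + bu^2 + cu + d. Substituting each data point gives a linear system:
  27a + 9b + 3c + d = 158
  64a + 16b + 4c + d = 378
  125a + 25b + 5c + d = 742
  216a + 36b + 6c + d = 1286
Solving the system yields a = 6, b = 0, c = -2, d = 2.
So f(u) = 6u³ - 2u + 2.
The leading coefficient is 6.

6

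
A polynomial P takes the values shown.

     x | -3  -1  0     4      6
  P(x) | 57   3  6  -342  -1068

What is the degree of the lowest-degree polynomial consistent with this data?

3

Divided differences on the nodes -3, -1, 0, 4, 6:
  order 0: 57  3  6  -342  -1068
  order 1: -27  3  -87  -363
  order 2: 10  -18  -46
  order 3: -4  -4
  order 4: 0
The order-3 divided differences are all -4 (nonzero) and every higher order vanishes, so the data lies on a polynomial of degree exactly 3.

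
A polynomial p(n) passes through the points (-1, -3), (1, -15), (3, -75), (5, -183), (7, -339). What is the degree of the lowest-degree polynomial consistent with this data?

2

Forward differences of the values at n = -1, 1, 3, 5, 7:
  p  : -3  -15  -75  -183  -339
  Δ  : -12  -60  -108  -156
  Δ^2: -48  -48  -48
  Δ^3: 0  0
  Δ^4: 0
The second differences are constant (-48) and nonzero, while all higher differences vanish, so the minimal degree is 2.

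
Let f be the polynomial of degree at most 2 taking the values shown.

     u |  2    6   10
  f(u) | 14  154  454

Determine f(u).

f(u) = 5u^2 - 5u + 4

Using the Lagrange interpolation formula with nodes 2, 6, 10:
  L_0(u) = (u - 6)(u - 10) / 32
  L_1(u) = (u - 2)(u - 10) / -16
  L_2(u) = (u - 2)(u - 6) / 32
Then f(u) = 14·L_0(u) + 154·L_1(u) + 454·L_2(u).
Expanding and collecting terms gives f(u) = 5u^2 - 5u + 4.
Check: f(6) = 154. ✓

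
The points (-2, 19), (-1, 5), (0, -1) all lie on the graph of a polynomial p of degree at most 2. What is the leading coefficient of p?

4

Write p(t) = at^2 + bt + c. Substituting each data point gives a linear system:
  4a - 2b + c = 19
  a - b + c = 5
  c = -1
Solving the system yields a = 4, b = -2, c = -1.
So p(t) = 4t^2 - 2t - 1.
The leading coefficient is 4.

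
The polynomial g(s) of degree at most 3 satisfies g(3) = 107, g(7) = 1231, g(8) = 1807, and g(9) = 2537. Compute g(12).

5831

Write g(s) = as^3 + bs^2 + cs + d. Substituting each data point gives a linear system:
  27a + 9b + 3c + d = 107
  343a + 49b + 7c + d = 1231
  512a + 64b + 8c + d = 1807
  729a + 81b + 9c + d = 2537
Solving the system yields a = 3, b = 5, c = -6, d = -1.
So g(s) = 3s^3 + 5s^2 - 6s - 1.
Then g(12) = 5831.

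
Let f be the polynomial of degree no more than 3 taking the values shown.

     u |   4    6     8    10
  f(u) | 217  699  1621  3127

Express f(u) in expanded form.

Write f(u) = au^3 + bu^2 + cu + d. Substituting each data point gives a linear system:
  64a + 16b + 4c + d = 217
  216a + 36b + 6c + d = 699
  512a + 64b + 8c + d = 1621
  1000a + 100b + 10c + d = 3127
Solving the system yields a = 3, b = 1, c = 3, d = -3.
So f(u) = 3u³ + u² + 3u - 3.
Check: f(4) = 217. ✓

f(u) = 3u^3 + u^2 + 3u - 3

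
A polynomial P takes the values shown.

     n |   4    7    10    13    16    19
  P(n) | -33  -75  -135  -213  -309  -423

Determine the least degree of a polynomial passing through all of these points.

Forward differences of the values at n = 4, 7, 10, 13, 16, 19:
  P  : -33  -75  -135  -213  -309  -423
  Δ  : -42  -60  -78  -96  -114
  Δ^2: -18  -18  -18  -18
  Δ^3: 0  0  0
  Δ^4: 0  0
  Δ^5: 0
The second differences are constant (-18) and nonzero, while all higher differences vanish, so the minimal degree is 2.

2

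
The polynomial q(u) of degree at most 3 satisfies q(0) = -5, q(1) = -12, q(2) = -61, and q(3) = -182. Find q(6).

-1277

Using the Lagrange interpolation formula with nodes 0, 1, 2, 3:
  L_0(u) = (u - 1)(u - 2)(u - 3) / -6
  L_1(u) = u(u - 2)(u - 3) / 2
  L_2(u) = u(u - 1)(u - 3) / -2
  L_3(u) = u(u - 1)(u - 2) / 6
Then q(u) = -5·L_0(u) - 12·L_1(u) - 61·L_2(u) - 182·L_3(u).
Expanding and collecting terms gives q(u) = -5u³ - 6u² + 4u - 5.
Evaluating at u = 6: q(6) = -1277.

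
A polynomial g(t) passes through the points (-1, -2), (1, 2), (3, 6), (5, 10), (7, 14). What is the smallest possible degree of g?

1

Forward differences of the values at t = -1, 1, 3, 5, 7:
  g  : -2  2  6  10  14
  Δ  : 4  4  4  4
  Δ^2: 0  0  0
  Δ^3: 0  0
  Δ^4: 0
The first differences are constant (4) and nonzero, while all higher differences vanish, so the minimal degree is 1.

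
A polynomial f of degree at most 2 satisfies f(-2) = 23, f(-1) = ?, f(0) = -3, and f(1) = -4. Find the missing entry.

6

The 3 known points determine the degree-2 polynomial uniquely.
Write f(u) = au^2 + bu + c. Substituting each data point gives a linear system:
  4a - 2b + c = 23
  c = -3
  a + b + c = -4
Solving the system yields a = 4, b = -5, c = -3.
So f(u) = 4u^2 - 5u - 3.
Then f(-1) = 6.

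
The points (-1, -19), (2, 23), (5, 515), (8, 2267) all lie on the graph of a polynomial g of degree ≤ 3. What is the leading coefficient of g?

Write g(n) = an^3 + bn^2 + cn + d. Substituting each data point gives a linear system:
  -a + b - c + d = -19
  8a + 4b + 2c + d = 23
  125a + 25b + 5c + d = 515
  512a + 64b + 8c + d = 2267
Solving the system yields a = 5, b = -5, c = 4, d = -5.
So g(n) = 5n^3 - 5n^2 + 4n - 5.
The leading coefficient is 5.

5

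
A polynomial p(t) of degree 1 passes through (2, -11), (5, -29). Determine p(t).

p(t) = -6t + 1

Using the Lagrange interpolation formula with nodes 2, 5:
  L_0(t) = (t - 5) / -3
  L_1(t) = (t - 2) / 3
Then p(t) = -11·L_0(t) - 29·L_1(t).
Expanding and collecting terms gives p(t) = -6t + 1.
Check: p(2) = -11. ✓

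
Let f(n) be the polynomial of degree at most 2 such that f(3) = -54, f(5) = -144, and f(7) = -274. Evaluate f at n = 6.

Using the Lagrange interpolation formula with nodes 3, 5, 7:
  L_0(n) = (n - 5)(n - 7) / 8
  L_1(n) = (n - 3)(n - 7) / -4
  L_2(n) = (n - 3)(n - 5) / 8
Then f(n) = -54·L_0(n) - 144·L_1(n) - 274·L_2(n).
Expanding and collecting terms gives f(n) = -5n² - 5n + 6.
Evaluating at n = 6: f(6) = -204.

-204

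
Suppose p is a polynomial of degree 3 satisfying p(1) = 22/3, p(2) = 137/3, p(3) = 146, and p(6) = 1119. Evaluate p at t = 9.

Write p(t) = at^3 + bt^2 + ct + d. Substituting each data point gives a linear system:
  a + b + c + d = 22/3
  8a + 4b + 2c + d = 137/3
  27a + 9b + 3c + d = 146
  216a + 36b + 6c + d = 1119
Solving the system yields a = 5, b = 1, c = 1/3, d = 1.
So p(t) = 5t³ + t² + (1/3)t + 1.
Then p(9) = 3730.

3730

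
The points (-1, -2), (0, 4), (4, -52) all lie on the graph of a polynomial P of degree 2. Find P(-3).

Using the Lagrange interpolation formula with nodes -1, 0, 4:
  L_0(t) = t(t - 4) / 5
  L_1(t) = (t + 1)(t - 4) / -4
  L_2(t) = (t + 1)t / 20
Then P(t) = -2·L_0(t) + 4·L_1(t) - 52·L_2(t).
Expanding and collecting terms gives P(t) = -4t² + 2t + 4.
Evaluating at t = -3: P(-3) = -38.

-38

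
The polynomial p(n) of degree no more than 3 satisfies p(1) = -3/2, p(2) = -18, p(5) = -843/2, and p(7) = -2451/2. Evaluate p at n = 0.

-4

Using the Lagrange interpolation formula with nodes 1, 2, 5, 7:
  L_0(n) = (n - 2)(n - 5)(n - 7) / -24
  L_1(n) = (n - 1)(n - 5)(n - 7) / 15
  L_2(n) = (n - 1)(n - 2)(n - 7) / -24
  L_3(n) = (n - 1)(n - 2)(n - 5) / 60
Then p(n) = -3/2·L_0(n) - 18·L_1(n) - 843/2·L_2(n) - 2451/2·L_3(n).
Expanding and collecting terms gives p(n) = -4n³ + (5/2)n² + 4n - 4.
Evaluating at n = 0: p(0) = -4.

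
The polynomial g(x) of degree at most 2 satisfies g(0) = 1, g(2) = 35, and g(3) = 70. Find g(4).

117

Write g(x) = ax^2 + bx + c. Substituting each data point gives a linear system:
  c = 1
  4a + 2b + c = 35
  9a + 3b + c = 70
Solving the system yields a = 6, b = 5, c = 1.
So g(x) = 6x^2 + 5x + 1.
Then g(4) = 117.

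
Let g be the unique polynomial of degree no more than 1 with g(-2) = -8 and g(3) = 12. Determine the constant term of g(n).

0

Write g(n) = an + b. Substituting each data point gives a linear system:
  -2a + b = -8
  3a + b = 12
Solving the system yields a = 4, b = 0.
So g(n) = 4n.
The constant term is 0.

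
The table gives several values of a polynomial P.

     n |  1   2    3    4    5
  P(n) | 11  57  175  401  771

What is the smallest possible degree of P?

3

Forward differences of the values at n = 1, 2, 3, 4, 5:
  P  : 11  57  175  401  771
  Δ  : 46  118  226  370
  Δ^2: 72  108  144
  Δ^3: 36  36
  Δ^4: 0
The third differences are constant (36) and nonzero, while all higher differences vanish, so the minimal degree is 3.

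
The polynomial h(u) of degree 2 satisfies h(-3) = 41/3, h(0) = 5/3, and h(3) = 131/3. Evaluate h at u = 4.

209/3

Forward differences of the values at u = -3, 0, 3:
  h  : 41/3  5/3  131/3
  Δ  : -12  42
  Δ^2: 54
The second differences are constant, confirming degree 2.
Interpolating (Newton forward form) and evaluating at u = 4 gives h(4) = 209/3.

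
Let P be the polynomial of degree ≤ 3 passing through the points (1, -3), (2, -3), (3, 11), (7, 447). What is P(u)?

P(u) = 2u^3 - 5u^2 + u - 1

Write P(u) = au^3 + bu^2 + cu + d. Substituting each data point gives a linear system:
  a + b + c + d = -3
  8a + 4b + 2c + d = -3
  27a + 9b + 3c + d = 11
  343a + 49b + 7c + d = 447
Solving the system yields a = 2, b = -5, c = 1, d = -1.
So P(u) = 2u^3 - 5u^2 + u - 1.
Check: P(1) = -3. ✓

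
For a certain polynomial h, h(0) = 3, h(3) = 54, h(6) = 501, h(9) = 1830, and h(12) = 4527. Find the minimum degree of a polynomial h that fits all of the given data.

3

Forward differences of the values at u = 0, 3, 6, 9, 12:
  h  : 3  54  501  1830  4527
  Δ  : 51  447  1329  2697
  Δ^2: 396  882  1368
  Δ^3: 486  486
  Δ^4: 0
The third differences are constant (486) and nonzero, while all higher differences vanish, so the minimal degree is 3.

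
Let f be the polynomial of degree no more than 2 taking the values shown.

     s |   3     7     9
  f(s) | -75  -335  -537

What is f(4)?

Write f(s) = as^2 + bs + c. Substituting each data point gives a linear system:
  9a + 3b + c = -75
  49a + 7b + c = -335
  81a + 9b + c = -537
Solving the system yields a = -6, b = -5, c = -6.
So f(s) = -6s² - 5s - 6.
Then f(4) = -122.

-122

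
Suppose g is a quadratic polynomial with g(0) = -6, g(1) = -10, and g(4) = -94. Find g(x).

g(x) = -6x^2 + 2x - 6

Using the Lagrange interpolation formula with nodes 0, 1, 4:
  L_0(x) = (x - 1)(x - 4) / 4
  L_1(x) = x(x - 4) / -3
  L_2(x) = x(x - 1) / 12
Then g(x) = -6·L_0(x) - 10·L_1(x) - 94·L_2(x).
Expanding and collecting terms gives g(x) = -6x² + 2x - 6.
Check: g(1) = -10. ✓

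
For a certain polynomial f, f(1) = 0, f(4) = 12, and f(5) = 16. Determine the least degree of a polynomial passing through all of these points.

Divided differences on the nodes 1, 4, 5:
  order 0: 0  12  16
  order 1: 4  4
  order 2: 0
The order-1 divided differences are all 4 (nonzero) and every higher order vanishes, so the data lies on a polynomial of degree exactly 1.

1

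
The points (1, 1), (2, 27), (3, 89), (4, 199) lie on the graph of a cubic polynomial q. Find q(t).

Write q(t) = at^3 + bt^2 + ct + d. Substituting each data point gives a linear system:
  a + b + c + d = 1
  8a + 4b + 2c + d = 27
  27a + 9b + 3c + d = 89
  64a + 16b + 4c + d = 199
Solving the system yields a = 2, b = 6, c = -6, d = -1.
So q(t) = 2t^3 + 6t^2 - 6t - 1.
Check: q(1) = 1. ✓

q(t) = 2t^3 + 6t^2 - 6t - 1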